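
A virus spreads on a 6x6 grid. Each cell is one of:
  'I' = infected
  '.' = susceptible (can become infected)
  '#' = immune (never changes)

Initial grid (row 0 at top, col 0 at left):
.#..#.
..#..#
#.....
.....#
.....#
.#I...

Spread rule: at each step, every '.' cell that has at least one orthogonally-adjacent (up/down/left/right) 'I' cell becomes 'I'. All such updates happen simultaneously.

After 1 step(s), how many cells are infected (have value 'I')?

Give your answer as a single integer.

Step 0 (initial): 1 infected
Step 1: +2 new -> 3 infected

Answer: 3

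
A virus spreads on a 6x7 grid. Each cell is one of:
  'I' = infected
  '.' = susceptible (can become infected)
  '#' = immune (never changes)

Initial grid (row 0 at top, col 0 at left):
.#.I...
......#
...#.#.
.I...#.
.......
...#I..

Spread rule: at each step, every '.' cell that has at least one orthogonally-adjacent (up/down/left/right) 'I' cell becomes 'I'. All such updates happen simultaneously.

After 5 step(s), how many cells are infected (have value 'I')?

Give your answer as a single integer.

Step 0 (initial): 3 infected
Step 1: +9 new -> 12 infected
Step 2: +14 new -> 26 infected
Step 3: +7 new -> 33 infected
Step 4: +2 new -> 35 infected
Step 5: +1 new -> 36 infected

Answer: 36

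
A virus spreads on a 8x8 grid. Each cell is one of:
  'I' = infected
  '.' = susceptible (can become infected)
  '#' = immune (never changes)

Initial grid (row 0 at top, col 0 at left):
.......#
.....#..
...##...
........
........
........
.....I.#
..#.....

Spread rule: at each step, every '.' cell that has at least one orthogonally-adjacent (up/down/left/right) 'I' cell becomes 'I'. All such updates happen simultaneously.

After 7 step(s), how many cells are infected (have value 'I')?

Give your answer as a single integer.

Answer: 44

Derivation:
Step 0 (initial): 1 infected
Step 1: +4 new -> 5 infected
Step 2: +6 new -> 11 infected
Step 3: +8 new -> 19 infected
Step 4: +7 new -> 26 infected
Step 5: +7 new -> 33 infected
Step 6: +6 new -> 39 infected
Step 7: +5 new -> 44 infected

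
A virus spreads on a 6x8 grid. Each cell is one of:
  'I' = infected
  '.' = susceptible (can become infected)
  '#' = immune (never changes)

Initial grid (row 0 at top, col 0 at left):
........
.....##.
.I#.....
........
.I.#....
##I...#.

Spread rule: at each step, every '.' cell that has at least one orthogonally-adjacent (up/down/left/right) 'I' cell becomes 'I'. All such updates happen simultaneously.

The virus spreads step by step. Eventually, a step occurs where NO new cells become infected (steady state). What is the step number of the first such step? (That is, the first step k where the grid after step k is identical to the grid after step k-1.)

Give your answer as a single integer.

Step 0 (initial): 3 infected
Step 1: +6 new -> 9 infected
Step 2: +6 new -> 15 infected
Step 3: +6 new -> 21 infected
Step 4: +5 new -> 26 infected
Step 5: +4 new -> 30 infected
Step 6: +4 new -> 34 infected
Step 7: +4 new -> 38 infected
Step 8: +2 new -> 40 infected
Step 9: +1 new -> 41 infected
Step 10: +0 new -> 41 infected

Answer: 10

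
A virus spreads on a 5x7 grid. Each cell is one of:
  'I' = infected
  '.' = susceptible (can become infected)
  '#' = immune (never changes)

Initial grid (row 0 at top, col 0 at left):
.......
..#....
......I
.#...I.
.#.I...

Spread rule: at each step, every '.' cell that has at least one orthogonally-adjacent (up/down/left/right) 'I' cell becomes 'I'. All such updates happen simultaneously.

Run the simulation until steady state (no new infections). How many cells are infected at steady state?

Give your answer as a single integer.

Answer: 32

Derivation:
Step 0 (initial): 3 infected
Step 1: +8 new -> 11 infected
Step 2: +6 new -> 17 infected
Step 3: +4 new -> 21 infected
Step 4: +3 new -> 24 infected
Step 5: +3 new -> 27 infected
Step 6: +3 new -> 30 infected
Step 7: +2 new -> 32 infected
Step 8: +0 new -> 32 infected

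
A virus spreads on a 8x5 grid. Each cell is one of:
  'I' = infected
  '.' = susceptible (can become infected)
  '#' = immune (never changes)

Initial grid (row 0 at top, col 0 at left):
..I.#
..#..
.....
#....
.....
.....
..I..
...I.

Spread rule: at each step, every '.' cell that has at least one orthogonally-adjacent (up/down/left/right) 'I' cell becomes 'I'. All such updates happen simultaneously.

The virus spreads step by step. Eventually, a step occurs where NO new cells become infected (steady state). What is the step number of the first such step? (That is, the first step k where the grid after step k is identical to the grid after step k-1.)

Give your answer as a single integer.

Answer: 6

Derivation:
Step 0 (initial): 3 infected
Step 1: +7 new -> 10 infected
Step 2: +9 new -> 19 infected
Step 3: +10 new -> 29 infected
Step 4: +7 new -> 36 infected
Step 5: +1 new -> 37 infected
Step 6: +0 new -> 37 infected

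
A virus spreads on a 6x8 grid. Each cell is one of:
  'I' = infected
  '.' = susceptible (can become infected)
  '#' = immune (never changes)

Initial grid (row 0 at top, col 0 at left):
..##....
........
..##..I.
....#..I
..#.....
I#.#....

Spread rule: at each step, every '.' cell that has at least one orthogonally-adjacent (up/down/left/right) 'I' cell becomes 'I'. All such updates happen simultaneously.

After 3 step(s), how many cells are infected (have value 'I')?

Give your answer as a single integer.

Step 0 (initial): 3 infected
Step 1: +6 new -> 9 infected
Step 2: +9 new -> 18 infected
Step 3: +7 new -> 25 infected

Answer: 25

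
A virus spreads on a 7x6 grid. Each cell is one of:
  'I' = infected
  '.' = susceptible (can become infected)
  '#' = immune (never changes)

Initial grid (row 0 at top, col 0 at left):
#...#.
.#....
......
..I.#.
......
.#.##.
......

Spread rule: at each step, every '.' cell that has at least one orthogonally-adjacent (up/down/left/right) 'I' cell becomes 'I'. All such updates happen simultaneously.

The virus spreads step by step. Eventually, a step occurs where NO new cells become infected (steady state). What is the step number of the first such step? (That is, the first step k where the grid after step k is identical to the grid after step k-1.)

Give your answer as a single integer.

Answer: 7

Derivation:
Step 0 (initial): 1 infected
Step 1: +4 new -> 5 infected
Step 2: +7 new -> 12 infected
Step 3: +7 new -> 19 infected
Step 4: +9 new -> 28 infected
Step 5: +5 new -> 33 infected
Step 6: +2 new -> 35 infected
Step 7: +0 new -> 35 infected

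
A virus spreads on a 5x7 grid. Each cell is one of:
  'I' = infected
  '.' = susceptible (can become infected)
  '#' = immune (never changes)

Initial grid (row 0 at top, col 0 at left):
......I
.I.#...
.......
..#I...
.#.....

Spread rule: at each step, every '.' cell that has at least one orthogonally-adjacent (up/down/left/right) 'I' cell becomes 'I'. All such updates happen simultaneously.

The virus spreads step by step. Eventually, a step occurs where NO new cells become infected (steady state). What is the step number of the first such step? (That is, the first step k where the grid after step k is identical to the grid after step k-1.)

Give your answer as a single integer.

Answer: 5

Derivation:
Step 0 (initial): 3 infected
Step 1: +9 new -> 12 infected
Step 2: +12 new -> 24 infected
Step 3: +6 new -> 30 infected
Step 4: +2 new -> 32 infected
Step 5: +0 new -> 32 infected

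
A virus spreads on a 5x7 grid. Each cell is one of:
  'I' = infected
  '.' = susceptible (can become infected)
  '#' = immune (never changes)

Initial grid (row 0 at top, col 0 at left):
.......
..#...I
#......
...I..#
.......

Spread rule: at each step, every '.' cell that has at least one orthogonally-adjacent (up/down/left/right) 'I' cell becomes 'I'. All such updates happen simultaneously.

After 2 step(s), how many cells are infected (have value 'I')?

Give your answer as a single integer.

Step 0 (initial): 2 infected
Step 1: +7 new -> 9 infected
Step 2: +10 new -> 19 infected

Answer: 19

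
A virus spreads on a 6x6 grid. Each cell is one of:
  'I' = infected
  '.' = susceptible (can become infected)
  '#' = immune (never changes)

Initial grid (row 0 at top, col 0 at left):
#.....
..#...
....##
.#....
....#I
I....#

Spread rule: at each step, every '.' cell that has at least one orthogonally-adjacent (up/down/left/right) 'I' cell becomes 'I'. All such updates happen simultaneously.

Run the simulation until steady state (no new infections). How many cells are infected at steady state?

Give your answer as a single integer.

Answer: 29

Derivation:
Step 0 (initial): 2 infected
Step 1: +3 new -> 5 infected
Step 2: +4 new -> 9 infected
Step 3: +4 new -> 13 infected
Step 4: +6 new -> 19 infected
Step 5: +3 new -> 22 infected
Step 6: +3 new -> 25 infected
Step 7: +3 new -> 28 infected
Step 8: +1 new -> 29 infected
Step 9: +0 new -> 29 infected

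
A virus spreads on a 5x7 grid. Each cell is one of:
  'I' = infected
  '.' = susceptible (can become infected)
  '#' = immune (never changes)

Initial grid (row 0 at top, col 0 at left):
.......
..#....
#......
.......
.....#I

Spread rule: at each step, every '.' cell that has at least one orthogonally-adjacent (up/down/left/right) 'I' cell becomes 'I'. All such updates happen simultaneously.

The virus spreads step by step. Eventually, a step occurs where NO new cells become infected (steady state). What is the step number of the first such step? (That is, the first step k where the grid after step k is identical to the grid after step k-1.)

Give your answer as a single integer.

Answer: 11

Derivation:
Step 0 (initial): 1 infected
Step 1: +1 new -> 2 infected
Step 2: +2 new -> 4 infected
Step 3: +3 new -> 7 infected
Step 4: +5 new -> 12 infected
Step 5: +5 new -> 17 infected
Step 6: +5 new -> 22 infected
Step 7: +4 new -> 26 infected
Step 8: +3 new -> 29 infected
Step 9: +2 new -> 31 infected
Step 10: +1 new -> 32 infected
Step 11: +0 new -> 32 infected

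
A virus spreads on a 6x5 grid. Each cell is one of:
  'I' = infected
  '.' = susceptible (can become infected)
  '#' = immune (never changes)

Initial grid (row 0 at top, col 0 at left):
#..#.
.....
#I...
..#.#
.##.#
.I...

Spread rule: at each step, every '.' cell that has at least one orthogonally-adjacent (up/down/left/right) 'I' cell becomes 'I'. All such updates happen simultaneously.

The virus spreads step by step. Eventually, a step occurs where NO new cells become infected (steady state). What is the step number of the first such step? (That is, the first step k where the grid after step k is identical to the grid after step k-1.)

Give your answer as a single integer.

Answer: 6

Derivation:
Step 0 (initial): 2 infected
Step 1: +5 new -> 7 infected
Step 2: +7 new -> 14 infected
Step 3: +6 new -> 20 infected
Step 4: +1 new -> 21 infected
Step 5: +1 new -> 22 infected
Step 6: +0 new -> 22 infected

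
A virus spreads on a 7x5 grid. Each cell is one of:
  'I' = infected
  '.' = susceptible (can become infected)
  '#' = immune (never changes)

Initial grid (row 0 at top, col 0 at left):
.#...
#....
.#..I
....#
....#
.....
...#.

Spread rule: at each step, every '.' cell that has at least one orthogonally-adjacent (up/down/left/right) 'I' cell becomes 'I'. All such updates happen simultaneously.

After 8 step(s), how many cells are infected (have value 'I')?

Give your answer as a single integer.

Answer: 28

Derivation:
Step 0 (initial): 1 infected
Step 1: +2 new -> 3 infected
Step 2: +4 new -> 7 infected
Step 3: +4 new -> 11 infected
Step 4: +5 new -> 16 infected
Step 5: +4 new -> 20 infected
Step 6: +5 new -> 25 infected
Step 7: +2 new -> 27 infected
Step 8: +1 new -> 28 infected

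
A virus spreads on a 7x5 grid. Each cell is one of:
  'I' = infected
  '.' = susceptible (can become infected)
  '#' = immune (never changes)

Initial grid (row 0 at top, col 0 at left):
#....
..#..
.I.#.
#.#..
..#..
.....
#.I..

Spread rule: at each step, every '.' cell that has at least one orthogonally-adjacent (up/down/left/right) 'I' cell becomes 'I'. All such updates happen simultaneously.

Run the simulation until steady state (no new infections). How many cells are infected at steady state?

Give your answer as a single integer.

Step 0 (initial): 2 infected
Step 1: +7 new -> 9 infected
Step 2: +6 new -> 15 infected
Step 3: +5 new -> 20 infected
Step 4: +3 new -> 23 infected
Step 5: +3 new -> 26 infected
Step 6: +2 new -> 28 infected
Step 7: +0 new -> 28 infected

Answer: 28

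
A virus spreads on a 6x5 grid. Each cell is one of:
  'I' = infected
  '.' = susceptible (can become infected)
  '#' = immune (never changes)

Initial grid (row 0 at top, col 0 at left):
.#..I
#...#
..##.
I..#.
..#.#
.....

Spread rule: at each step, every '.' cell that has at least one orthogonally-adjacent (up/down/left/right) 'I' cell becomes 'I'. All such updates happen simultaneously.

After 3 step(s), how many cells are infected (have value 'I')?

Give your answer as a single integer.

Answer: 15

Derivation:
Step 0 (initial): 2 infected
Step 1: +4 new -> 6 infected
Step 2: +6 new -> 12 infected
Step 3: +3 new -> 15 infected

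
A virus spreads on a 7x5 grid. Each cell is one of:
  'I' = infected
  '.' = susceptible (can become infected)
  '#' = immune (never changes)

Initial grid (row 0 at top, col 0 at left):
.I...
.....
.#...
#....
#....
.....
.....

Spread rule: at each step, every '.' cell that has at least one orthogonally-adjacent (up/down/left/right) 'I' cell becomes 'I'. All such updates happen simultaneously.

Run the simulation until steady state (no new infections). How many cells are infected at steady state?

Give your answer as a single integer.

Step 0 (initial): 1 infected
Step 1: +3 new -> 4 infected
Step 2: +3 new -> 7 infected
Step 3: +4 new -> 11 infected
Step 4: +3 new -> 14 infected
Step 5: +4 new -> 18 infected
Step 6: +4 new -> 22 infected
Step 7: +4 new -> 26 infected
Step 8: +4 new -> 30 infected
Step 9: +2 new -> 32 infected
Step 10: +0 new -> 32 infected

Answer: 32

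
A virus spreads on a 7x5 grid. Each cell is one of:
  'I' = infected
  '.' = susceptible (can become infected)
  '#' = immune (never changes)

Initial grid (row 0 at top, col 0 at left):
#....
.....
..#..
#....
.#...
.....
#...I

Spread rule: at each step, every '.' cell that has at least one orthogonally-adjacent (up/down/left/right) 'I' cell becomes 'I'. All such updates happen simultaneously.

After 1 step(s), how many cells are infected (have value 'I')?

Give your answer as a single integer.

Answer: 3

Derivation:
Step 0 (initial): 1 infected
Step 1: +2 new -> 3 infected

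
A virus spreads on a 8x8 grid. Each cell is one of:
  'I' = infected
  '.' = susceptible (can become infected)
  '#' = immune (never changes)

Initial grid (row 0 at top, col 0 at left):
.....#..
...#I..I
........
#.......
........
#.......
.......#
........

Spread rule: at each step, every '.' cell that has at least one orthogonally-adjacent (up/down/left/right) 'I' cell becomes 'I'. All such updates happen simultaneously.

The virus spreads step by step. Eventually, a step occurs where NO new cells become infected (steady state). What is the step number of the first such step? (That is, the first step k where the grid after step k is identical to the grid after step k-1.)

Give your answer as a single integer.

Answer: 11

Derivation:
Step 0 (initial): 2 infected
Step 1: +6 new -> 8 infected
Step 2: +7 new -> 15 infected
Step 3: +7 new -> 22 infected
Step 4: +9 new -> 31 infected
Step 5: +9 new -> 40 infected
Step 6: +7 new -> 47 infected
Step 7: +6 new -> 53 infected
Step 8: +3 new -> 56 infected
Step 9: +2 new -> 58 infected
Step 10: +1 new -> 59 infected
Step 11: +0 new -> 59 infected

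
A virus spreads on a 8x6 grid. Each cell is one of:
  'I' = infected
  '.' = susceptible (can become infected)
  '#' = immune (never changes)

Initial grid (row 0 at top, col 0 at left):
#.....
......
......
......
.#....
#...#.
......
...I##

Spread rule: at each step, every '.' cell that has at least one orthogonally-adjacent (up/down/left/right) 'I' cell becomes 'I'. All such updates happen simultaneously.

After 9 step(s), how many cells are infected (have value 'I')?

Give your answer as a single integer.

Answer: 42

Derivation:
Step 0 (initial): 1 infected
Step 1: +2 new -> 3 infected
Step 2: +4 new -> 7 infected
Step 3: +5 new -> 12 infected
Step 4: +6 new -> 18 infected
Step 5: +4 new -> 22 infected
Step 6: +5 new -> 27 infected
Step 7: +6 new -> 33 infected
Step 8: +6 new -> 39 infected
Step 9: +3 new -> 42 infected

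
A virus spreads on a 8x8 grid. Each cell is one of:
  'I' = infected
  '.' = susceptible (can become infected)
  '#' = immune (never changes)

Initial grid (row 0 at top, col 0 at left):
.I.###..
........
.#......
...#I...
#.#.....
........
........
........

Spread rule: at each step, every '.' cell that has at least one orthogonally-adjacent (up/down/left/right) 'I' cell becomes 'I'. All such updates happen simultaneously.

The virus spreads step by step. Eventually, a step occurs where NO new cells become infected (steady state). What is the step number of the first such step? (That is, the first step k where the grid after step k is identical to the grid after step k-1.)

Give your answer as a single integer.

Answer: 9

Derivation:
Step 0 (initial): 2 infected
Step 1: +6 new -> 8 infected
Step 2: +9 new -> 17 infected
Step 3: +10 new -> 27 infected
Step 4: +10 new -> 37 infected
Step 5: +9 new -> 46 infected
Step 6: +7 new -> 53 infected
Step 7: +3 new -> 56 infected
Step 8: +1 new -> 57 infected
Step 9: +0 new -> 57 infected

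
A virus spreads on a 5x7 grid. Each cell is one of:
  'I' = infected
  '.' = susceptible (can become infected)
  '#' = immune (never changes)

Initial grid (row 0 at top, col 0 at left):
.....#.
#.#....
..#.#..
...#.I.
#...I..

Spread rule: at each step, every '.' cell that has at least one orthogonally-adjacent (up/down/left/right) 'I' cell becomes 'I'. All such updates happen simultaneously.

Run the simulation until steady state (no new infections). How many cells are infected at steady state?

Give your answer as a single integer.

Step 0 (initial): 2 infected
Step 1: +5 new -> 7 infected
Step 2: +4 new -> 11 infected
Step 3: +4 new -> 15 infected
Step 4: +4 new -> 19 infected
Step 5: +4 new -> 23 infected
Step 6: +3 new -> 26 infected
Step 7: +1 new -> 27 infected
Step 8: +1 new -> 28 infected
Step 9: +0 new -> 28 infected

Answer: 28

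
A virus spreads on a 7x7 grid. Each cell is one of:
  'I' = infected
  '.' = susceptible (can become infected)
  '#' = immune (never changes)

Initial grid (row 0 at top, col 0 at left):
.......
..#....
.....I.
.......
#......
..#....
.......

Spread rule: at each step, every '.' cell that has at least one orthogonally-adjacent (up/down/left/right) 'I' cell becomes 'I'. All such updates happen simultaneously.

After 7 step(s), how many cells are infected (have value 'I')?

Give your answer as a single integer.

Step 0 (initial): 1 infected
Step 1: +4 new -> 5 infected
Step 2: +7 new -> 12 infected
Step 3: +8 new -> 20 infected
Step 4: +7 new -> 27 infected
Step 5: +8 new -> 35 infected
Step 6: +5 new -> 40 infected
Step 7: +3 new -> 43 infected

Answer: 43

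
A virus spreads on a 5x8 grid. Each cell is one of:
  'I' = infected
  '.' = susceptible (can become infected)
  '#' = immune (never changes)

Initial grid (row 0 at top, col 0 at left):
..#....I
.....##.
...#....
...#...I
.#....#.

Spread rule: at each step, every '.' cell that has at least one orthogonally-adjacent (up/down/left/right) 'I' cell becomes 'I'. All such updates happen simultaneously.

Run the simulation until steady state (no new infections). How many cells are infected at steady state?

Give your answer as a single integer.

Step 0 (initial): 2 infected
Step 1: +5 new -> 7 infected
Step 2: +3 new -> 10 infected
Step 3: +4 new -> 14 infected
Step 4: +4 new -> 18 infected
Step 5: +2 new -> 20 infected
Step 6: +2 new -> 22 infected
Step 7: +3 new -> 25 infected
Step 8: +4 new -> 29 infected
Step 9: +3 new -> 32 infected
Step 10: +1 new -> 33 infected
Step 11: +0 new -> 33 infected

Answer: 33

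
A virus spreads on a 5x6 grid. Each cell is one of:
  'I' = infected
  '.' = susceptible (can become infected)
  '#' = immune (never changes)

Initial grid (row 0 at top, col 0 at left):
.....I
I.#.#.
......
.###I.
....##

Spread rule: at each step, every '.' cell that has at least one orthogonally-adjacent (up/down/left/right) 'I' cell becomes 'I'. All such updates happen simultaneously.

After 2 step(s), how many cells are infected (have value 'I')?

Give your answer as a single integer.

Answer: 16

Derivation:
Step 0 (initial): 3 infected
Step 1: +7 new -> 10 infected
Step 2: +6 new -> 16 infected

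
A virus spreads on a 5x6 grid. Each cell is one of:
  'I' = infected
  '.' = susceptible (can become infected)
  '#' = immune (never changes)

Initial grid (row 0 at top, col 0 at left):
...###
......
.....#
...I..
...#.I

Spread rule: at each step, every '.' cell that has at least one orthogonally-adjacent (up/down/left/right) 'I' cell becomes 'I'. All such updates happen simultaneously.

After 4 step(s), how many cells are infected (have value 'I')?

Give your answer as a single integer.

Step 0 (initial): 2 infected
Step 1: +5 new -> 7 infected
Step 2: +5 new -> 12 infected
Step 3: +5 new -> 17 infected
Step 4: +5 new -> 22 infected

Answer: 22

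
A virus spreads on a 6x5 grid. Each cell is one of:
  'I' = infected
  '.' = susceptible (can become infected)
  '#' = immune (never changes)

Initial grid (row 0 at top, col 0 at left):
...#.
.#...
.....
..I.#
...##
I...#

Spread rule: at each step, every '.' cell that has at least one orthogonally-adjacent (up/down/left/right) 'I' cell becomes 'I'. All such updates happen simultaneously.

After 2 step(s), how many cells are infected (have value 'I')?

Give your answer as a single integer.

Answer: 14

Derivation:
Step 0 (initial): 2 infected
Step 1: +6 new -> 8 infected
Step 2: +6 new -> 14 infected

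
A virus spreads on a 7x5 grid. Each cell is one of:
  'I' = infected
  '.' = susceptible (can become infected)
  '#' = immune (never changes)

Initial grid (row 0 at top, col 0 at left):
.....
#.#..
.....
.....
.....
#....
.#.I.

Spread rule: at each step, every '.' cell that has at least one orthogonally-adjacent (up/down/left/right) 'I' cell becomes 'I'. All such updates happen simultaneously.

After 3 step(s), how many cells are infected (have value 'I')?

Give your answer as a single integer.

Step 0 (initial): 1 infected
Step 1: +3 new -> 4 infected
Step 2: +3 new -> 7 infected
Step 3: +4 new -> 11 infected

Answer: 11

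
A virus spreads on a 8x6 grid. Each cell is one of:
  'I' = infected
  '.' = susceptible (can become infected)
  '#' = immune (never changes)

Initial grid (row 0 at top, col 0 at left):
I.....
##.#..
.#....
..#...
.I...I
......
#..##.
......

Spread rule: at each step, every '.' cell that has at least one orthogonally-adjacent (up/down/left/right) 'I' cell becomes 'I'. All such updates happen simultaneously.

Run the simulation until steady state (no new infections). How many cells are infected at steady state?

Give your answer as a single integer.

Answer: 40

Derivation:
Step 0 (initial): 3 infected
Step 1: +8 new -> 11 infected
Step 2: +10 new -> 21 infected
Step 3: +10 new -> 31 infected
Step 4: +8 new -> 39 infected
Step 5: +1 new -> 40 infected
Step 6: +0 new -> 40 infected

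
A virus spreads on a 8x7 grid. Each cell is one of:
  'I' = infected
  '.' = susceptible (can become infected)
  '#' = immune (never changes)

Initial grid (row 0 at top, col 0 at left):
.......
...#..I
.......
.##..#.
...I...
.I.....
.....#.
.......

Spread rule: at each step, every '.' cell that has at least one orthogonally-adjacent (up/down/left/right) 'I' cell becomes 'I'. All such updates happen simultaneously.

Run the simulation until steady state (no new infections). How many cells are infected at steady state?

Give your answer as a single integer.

Answer: 51

Derivation:
Step 0 (initial): 3 infected
Step 1: +11 new -> 14 infected
Step 2: +13 new -> 27 infected
Step 3: +10 new -> 37 infected
Step 4: +6 new -> 43 infected
Step 5: +5 new -> 48 infected
Step 6: +3 new -> 51 infected
Step 7: +0 new -> 51 infected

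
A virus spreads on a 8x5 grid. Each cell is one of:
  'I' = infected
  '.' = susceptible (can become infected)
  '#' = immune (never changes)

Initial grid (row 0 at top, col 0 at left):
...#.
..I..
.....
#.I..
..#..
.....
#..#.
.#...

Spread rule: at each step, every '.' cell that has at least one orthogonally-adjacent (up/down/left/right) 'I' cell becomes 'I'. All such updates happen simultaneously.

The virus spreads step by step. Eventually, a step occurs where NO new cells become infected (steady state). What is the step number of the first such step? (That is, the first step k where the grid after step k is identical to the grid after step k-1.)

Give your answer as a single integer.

Answer: 8

Derivation:
Step 0 (initial): 2 infected
Step 1: +6 new -> 8 infected
Step 2: +8 new -> 16 infected
Step 3: +8 new -> 24 infected
Step 4: +4 new -> 28 infected
Step 5: +2 new -> 30 infected
Step 6: +2 new -> 32 infected
Step 7: +1 new -> 33 infected
Step 8: +0 new -> 33 infected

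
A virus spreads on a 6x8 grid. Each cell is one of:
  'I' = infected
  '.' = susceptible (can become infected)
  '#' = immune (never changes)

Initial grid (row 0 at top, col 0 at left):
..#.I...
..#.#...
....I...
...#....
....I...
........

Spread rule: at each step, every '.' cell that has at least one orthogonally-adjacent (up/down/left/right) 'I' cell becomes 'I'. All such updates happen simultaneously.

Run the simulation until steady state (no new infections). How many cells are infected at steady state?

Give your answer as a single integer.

Step 0 (initial): 3 infected
Step 1: +8 new -> 11 infected
Step 2: +10 new -> 21 infected
Step 3: +10 new -> 31 infected
Step 4: +8 new -> 39 infected
Step 5: +4 new -> 43 infected
Step 6: +1 new -> 44 infected
Step 7: +0 new -> 44 infected

Answer: 44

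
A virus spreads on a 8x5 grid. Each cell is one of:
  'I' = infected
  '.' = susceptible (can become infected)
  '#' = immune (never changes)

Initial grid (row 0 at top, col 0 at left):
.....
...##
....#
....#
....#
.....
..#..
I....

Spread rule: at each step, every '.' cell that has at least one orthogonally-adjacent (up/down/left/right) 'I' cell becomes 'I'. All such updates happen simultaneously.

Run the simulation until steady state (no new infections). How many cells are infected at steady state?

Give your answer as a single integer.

Answer: 34

Derivation:
Step 0 (initial): 1 infected
Step 1: +2 new -> 3 infected
Step 2: +3 new -> 6 infected
Step 3: +3 new -> 9 infected
Step 4: +5 new -> 14 infected
Step 5: +5 new -> 19 infected
Step 6: +5 new -> 24 infected
Step 7: +4 new -> 28 infected
Step 8: +3 new -> 31 infected
Step 9: +1 new -> 32 infected
Step 10: +1 new -> 33 infected
Step 11: +1 new -> 34 infected
Step 12: +0 new -> 34 infected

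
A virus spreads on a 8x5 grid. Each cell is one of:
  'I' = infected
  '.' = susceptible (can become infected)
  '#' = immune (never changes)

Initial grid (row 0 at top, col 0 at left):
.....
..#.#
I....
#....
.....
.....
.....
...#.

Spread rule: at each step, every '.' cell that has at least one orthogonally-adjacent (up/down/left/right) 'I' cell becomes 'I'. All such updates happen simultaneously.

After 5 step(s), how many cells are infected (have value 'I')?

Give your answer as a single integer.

Step 0 (initial): 1 infected
Step 1: +2 new -> 3 infected
Step 2: +4 new -> 7 infected
Step 3: +4 new -> 11 infected
Step 4: +7 new -> 18 infected
Step 5: +6 new -> 24 infected

Answer: 24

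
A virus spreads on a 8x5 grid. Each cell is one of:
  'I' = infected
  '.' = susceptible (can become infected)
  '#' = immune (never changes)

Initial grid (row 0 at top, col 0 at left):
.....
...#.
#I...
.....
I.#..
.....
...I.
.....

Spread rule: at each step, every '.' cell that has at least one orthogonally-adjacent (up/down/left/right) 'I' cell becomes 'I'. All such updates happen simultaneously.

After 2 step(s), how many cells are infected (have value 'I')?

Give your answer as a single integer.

Answer: 26

Derivation:
Step 0 (initial): 3 infected
Step 1: +10 new -> 13 infected
Step 2: +13 new -> 26 infected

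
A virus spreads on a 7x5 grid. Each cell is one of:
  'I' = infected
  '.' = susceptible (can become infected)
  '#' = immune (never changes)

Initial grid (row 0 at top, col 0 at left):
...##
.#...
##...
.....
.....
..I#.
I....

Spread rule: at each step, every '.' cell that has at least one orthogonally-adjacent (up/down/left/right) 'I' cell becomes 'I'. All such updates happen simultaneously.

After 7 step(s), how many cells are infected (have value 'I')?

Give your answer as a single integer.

Answer: 28

Derivation:
Step 0 (initial): 2 infected
Step 1: +5 new -> 7 infected
Step 2: +5 new -> 12 infected
Step 3: +6 new -> 18 infected
Step 4: +4 new -> 22 infected
Step 5: +3 new -> 25 infected
Step 6: +2 new -> 27 infected
Step 7: +1 new -> 28 infected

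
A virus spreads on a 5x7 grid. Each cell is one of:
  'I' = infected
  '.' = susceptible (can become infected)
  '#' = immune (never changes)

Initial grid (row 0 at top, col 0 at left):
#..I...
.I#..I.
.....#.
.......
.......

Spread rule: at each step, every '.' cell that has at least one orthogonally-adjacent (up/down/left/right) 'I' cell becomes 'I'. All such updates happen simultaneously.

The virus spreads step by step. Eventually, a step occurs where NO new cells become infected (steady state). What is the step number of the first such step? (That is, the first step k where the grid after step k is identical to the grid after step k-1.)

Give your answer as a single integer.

Answer: 6

Derivation:
Step 0 (initial): 3 infected
Step 1: +9 new -> 12 infected
Step 2: +7 new -> 19 infected
Step 3: +6 new -> 25 infected
Step 4: +6 new -> 31 infected
Step 5: +1 new -> 32 infected
Step 6: +0 new -> 32 infected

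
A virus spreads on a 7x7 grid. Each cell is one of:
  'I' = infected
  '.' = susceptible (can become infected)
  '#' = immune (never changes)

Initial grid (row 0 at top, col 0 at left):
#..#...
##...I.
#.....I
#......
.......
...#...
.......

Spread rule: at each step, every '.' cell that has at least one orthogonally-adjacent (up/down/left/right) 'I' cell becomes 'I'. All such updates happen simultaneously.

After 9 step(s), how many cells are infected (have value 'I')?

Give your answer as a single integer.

Step 0 (initial): 2 infected
Step 1: +5 new -> 7 infected
Step 2: +6 new -> 13 infected
Step 3: +5 new -> 18 infected
Step 4: +6 new -> 24 infected
Step 5: +6 new -> 30 infected
Step 6: +3 new -> 33 infected
Step 7: +3 new -> 36 infected
Step 8: +3 new -> 39 infected
Step 9: +2 new -> 41 infected

Answer: 41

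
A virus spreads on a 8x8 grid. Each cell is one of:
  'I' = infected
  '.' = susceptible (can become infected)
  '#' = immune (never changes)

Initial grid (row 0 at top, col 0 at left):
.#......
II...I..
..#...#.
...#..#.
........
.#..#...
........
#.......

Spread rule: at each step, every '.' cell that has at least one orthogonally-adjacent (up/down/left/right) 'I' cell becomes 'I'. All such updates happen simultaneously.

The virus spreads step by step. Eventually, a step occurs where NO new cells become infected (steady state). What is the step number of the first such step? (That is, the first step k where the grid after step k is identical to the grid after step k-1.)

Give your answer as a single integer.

Step 0 (initial): 3 infected
Step 1: +8 new -> 11 infected
Step 2: +9 new -> 20 infected
Step 3: +9 new -> 29 infected
Step 4: +6 new -> 35 infected
Step 5: +6 new -> 41 infected
Step 6: +7 new -> 48 infected
Step 7: +6 new -> 54 infected
Step 8: +2 new -> 56 infected
Step 9: +0 new -> 56 infected

Answer: 9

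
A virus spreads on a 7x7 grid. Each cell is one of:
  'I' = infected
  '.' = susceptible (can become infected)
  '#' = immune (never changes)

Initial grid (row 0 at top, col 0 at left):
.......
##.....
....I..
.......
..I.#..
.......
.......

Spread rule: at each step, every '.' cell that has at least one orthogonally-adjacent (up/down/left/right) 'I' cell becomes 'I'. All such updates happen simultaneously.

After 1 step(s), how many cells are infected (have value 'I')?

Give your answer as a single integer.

Answer: 10

Derivation:
Step 0 (initial): 2 infected
Step 1: +8 new -> 10 infected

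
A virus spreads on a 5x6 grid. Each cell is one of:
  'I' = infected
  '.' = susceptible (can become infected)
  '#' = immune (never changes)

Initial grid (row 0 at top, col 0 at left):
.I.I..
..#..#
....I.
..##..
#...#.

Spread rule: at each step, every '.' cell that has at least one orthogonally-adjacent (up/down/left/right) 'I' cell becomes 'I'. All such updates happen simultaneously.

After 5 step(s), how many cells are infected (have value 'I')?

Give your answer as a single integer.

Step 0 (initial): 3 infected
Step 1: +9 new -> 12 infected
Step 2: +5 new -> 17 infected
Step 3: +3 new -> 20 infected
Step 4: +2 new -> 22 infected
Step 5: +1 new -> 23 infected

Answer: 23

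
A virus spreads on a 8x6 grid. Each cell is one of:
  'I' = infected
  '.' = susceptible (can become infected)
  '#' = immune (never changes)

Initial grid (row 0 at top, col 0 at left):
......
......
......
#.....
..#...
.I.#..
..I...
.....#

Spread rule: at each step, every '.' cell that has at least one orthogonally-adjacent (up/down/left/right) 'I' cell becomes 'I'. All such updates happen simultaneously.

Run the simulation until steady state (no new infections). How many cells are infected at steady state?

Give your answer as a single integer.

Answer: 44

Derivation:
Step 0 (initial): 2 infected
Step 1: +6 new -> 8 infected
Step 2: +6 new -> 14 infected
Step 3: +6 new -> 20 infected
Step 4: +6 new -> 26 infected
Step 5: +7 new -> 33 infected
Step 6: +5 new -> 38 infected
Step 7: +3 new -> 41 infected
Step 8: +2 new -> 43 infected
Step 9: +1 new -> 44 infected
Step 10: +0 new -> 44 infected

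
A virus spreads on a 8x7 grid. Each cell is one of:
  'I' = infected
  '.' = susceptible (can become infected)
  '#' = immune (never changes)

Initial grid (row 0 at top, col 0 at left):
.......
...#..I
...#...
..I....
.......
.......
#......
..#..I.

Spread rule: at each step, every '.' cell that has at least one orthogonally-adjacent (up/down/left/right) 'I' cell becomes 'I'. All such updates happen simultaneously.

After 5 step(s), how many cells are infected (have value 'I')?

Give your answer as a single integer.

Step 0 (initial): 3 infected
Step 1: +10 new -> 13 infected
Step 2: +15 new -> 28 infected
Step 3: +16 new -> 44 infected
Step 4: +5 new -> 49 infected
Step 5: +2 new -> 51 infected

Answer: 51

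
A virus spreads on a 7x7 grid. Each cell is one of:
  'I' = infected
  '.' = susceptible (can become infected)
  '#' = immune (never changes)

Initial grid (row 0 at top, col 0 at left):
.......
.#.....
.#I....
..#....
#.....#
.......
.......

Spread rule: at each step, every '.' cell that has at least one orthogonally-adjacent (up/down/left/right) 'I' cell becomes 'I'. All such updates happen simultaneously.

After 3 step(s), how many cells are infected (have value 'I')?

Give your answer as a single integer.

Step 0 (initial): 1 infected
Step 1: +2 new -> 3 infected
Step 2: +4 new -> 7 infected
Step 3: +6 new -> 13 infected

Answer: 13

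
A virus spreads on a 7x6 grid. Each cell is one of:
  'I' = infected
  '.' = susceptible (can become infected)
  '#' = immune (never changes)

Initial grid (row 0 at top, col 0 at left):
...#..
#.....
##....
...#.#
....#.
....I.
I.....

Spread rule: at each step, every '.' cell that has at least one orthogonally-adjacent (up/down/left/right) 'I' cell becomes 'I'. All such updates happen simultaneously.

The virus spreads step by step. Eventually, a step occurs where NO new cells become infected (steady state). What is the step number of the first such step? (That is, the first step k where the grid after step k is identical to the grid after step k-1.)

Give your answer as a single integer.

Answer: 11

Derivation:
Step 0 (initial): 2 infected
Step 1: +5 new -> 7 infected
Step 2: +8 new -> 15 infected
Step 3: +3 new -> 18 infected
Step 4: +2 new -> 20 infected
Step 5: +1 new -> 21 infected
Step 6: +2 new -> 23 infected
Step 7: +4 new -> 27 infected
Step 8: +4 new -> 31 infected
Step 9: +3 new -> 34 infected
Step 10: +1 new -> 35 infected
Step 11: +0 new -> 35 infected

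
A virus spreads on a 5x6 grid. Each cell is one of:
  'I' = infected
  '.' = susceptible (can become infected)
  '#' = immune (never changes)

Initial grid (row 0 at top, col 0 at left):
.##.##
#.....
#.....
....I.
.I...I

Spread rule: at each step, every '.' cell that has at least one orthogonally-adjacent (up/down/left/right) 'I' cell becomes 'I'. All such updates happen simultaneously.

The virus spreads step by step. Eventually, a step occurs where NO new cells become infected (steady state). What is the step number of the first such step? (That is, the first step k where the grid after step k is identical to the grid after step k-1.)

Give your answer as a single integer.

Answer: 5

Derivation:
Step 0 (initial): 3 infected
Step 1: +7 new -> 10 infected
Step 2: +7 new -> 17 infected
Step 3: +4 new -> 21 infected
Step 4: +2 new -> 23 infected
Step 5: +0 new -> 23 infected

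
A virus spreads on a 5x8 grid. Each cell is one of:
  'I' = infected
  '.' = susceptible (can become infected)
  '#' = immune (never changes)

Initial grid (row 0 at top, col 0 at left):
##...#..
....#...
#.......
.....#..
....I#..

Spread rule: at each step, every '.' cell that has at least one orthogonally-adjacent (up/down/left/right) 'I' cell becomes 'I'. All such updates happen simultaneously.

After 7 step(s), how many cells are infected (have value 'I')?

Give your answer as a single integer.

Step 0 (initial): 1 infected
Step 1: +2 new -> 3 infected
Step 2: +3 new -> 6 infected
Step 3: +4 new -> 10 infected
Step 4: +6 new -> 16 infected
Step 5: +7 new -> 23 infected
Step 6: +7 new -> 30 infected
Step 7: +3 new -> 33 infected

Answer: 33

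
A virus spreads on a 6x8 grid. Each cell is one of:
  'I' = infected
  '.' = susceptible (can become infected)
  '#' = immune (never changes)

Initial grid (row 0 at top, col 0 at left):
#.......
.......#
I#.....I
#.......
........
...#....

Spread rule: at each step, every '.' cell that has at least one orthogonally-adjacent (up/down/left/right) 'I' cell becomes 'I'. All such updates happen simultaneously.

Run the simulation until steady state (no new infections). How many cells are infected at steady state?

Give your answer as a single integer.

Step 0 (initial): 2 infected
Step 1: +3 new -> 5 infected
Step 2: +5 new -> 10 infected
Step 3: +8 new -> 18 infected
Step 4: +10 new -> 28 infected
Step 5: +6 new -> 34 infected
Step 6: +4 new -> 38 infected
Step 7: +2 new -> 40 infected
Step 8: +2 new -> 42 infected
Step 9: +1 new -> 43 infected
Step 10: +0 new -> 43 infected

Answer: 43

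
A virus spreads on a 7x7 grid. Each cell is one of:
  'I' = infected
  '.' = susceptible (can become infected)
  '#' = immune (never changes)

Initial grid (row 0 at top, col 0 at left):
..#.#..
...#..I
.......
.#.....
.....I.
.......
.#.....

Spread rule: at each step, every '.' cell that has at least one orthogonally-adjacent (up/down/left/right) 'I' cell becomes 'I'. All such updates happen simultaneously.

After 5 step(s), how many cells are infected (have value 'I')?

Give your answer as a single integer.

Step 0 (initial): 2 infected
Step 1: +7 new -> 9 infected
Step 2: +9 new -> 18 infected
Step 3: +6 new -> 24 infected
Step 4: +5 new -> 29 infected
Step 5: +4 new -> 33 infected

Answer: 33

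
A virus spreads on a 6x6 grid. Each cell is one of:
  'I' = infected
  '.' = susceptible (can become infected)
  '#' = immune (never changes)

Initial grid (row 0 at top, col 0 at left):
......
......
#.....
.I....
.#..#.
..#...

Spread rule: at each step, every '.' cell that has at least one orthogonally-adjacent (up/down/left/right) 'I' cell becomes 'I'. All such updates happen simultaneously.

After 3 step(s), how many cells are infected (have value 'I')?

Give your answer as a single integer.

Step 0 (initial): 1 infected
Step 1: +3 new -> 4 infected
Step 2: +5 new -> 9 infected
Step 3: +7 new -> 16 infected

Answer: 16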